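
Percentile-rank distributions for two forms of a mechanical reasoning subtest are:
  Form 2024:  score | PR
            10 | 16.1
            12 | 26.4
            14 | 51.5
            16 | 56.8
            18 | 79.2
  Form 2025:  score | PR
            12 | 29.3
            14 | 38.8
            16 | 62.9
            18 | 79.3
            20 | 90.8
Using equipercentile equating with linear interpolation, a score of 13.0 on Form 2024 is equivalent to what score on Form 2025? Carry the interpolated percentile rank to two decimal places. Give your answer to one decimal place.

PR of 13.0 on Form 2024: 26.4 + (13.0 − 12)/(14 − 12) × (51.5 − 26.4) = 38.95
On Form 2025, PR 38.95 falls between score 14 (PR 38.8) and 16 (PR 62.9).
Interpolate: 14 + (38.95 − 38.8)/(62.9 − 38.8) × (16 − 14) = 14.0

14.0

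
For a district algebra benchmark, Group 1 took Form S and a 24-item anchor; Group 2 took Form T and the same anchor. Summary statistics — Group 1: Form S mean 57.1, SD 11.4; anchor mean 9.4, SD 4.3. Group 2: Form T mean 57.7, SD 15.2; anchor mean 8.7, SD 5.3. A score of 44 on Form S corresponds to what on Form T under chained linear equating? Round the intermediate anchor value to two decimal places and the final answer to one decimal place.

45.5

Form S → anchor (Group 1): v = (4.3/11.4)(44 − 57.1) + 9.4 = 4.46
anchor → Form T (Group 2): y = (15.2/5.3)(4.46 − 8.7) + 57.7 = 45.5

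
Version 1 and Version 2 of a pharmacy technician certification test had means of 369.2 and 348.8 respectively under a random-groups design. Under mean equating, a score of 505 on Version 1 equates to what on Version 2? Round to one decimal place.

484.6

Mean equating: y = x + (M_Y − M_X) = 505 + (348.8 − 369.2) = 484.6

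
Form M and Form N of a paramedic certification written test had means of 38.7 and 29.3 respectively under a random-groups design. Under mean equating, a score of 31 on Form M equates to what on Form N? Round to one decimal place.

Mean equating: y = x + (M_Y − M_X) = 31 + (29.3 − 38.7) = 21.6

21.6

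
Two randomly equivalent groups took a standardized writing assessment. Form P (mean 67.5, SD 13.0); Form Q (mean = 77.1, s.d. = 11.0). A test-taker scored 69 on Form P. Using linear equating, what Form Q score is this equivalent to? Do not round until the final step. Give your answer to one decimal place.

Linear equating: y = (SD_Y/SD_X)(x − M_X) + M_Y
y = (11.0/13.0)(69 − 67.5) + 77.1
y = 0.846154 × 1.5 + 77.1 = 1.2692 + 77.1 = 78.4

78.4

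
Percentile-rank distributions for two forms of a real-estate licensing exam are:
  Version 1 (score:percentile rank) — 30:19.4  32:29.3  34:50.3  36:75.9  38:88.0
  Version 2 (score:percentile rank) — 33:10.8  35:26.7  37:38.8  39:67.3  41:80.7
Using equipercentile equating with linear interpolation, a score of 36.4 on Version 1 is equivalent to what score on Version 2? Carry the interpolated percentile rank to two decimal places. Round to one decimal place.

40.6

PR of 36.4 on Version 1: 75.9 + (36.4 − 36)/(38 − 36) × (88.0 − 75.9) = 78.32
On Version 2, PR 78.32 falls between score 39 (PR 67.3) and 41 (PR 80.7).
Interpolate: 39 + (78.32 − 67.3)/(80.7 − 67.3) × (41 − 39) = 40.6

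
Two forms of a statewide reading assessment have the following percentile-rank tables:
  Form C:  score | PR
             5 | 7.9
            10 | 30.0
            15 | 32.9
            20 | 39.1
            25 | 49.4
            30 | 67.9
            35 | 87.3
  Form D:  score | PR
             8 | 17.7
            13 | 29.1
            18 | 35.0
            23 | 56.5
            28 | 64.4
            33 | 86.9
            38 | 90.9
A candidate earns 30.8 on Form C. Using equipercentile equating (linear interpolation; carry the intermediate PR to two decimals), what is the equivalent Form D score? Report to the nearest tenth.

PR of 30.8 on Form C: 67.9 + (30.8 − 30)/(35 − 30) × (87.3 − 67.9) = 71.00
On Form D, PR 71.00 falls between score 28 (PR 64.4) and 33 (PR 86.9).
Interpolate: 28 + (71.00 − 64.4)/(86.9 − 64.4) × (33 − 28) = 29.5

29.5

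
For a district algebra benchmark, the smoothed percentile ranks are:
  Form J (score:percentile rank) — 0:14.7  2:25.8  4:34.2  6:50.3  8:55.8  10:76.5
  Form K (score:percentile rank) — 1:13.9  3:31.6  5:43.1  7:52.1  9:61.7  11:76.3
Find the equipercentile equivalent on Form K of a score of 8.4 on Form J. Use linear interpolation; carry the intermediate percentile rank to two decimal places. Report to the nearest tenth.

8.6

PR of 8.4 on Form J: 55.8 + (8.4 − 8)/(10 − 8) × (76.5 − 55.8) = 59.94
On Form K, PR 59.94 falls between score 7 (PR 52.1) and 9 (PR 61.7).
Interpolate: 7 + (59.94 − 52.1)/(61.7 − 52.1) × (9 − 7) = 8.6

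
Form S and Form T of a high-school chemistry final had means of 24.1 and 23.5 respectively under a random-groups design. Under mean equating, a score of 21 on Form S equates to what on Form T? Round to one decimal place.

Mean equating: y = x + (M_Y − M_X) = 21 + (23.5 − 24.1) = 20.4

20.4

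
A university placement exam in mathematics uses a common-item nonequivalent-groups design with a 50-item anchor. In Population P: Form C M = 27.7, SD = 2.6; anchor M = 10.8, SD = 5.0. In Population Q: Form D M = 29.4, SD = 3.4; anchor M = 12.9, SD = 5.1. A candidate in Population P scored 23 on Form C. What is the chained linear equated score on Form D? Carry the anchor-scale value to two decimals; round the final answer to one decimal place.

22.0

Form C → anchor (Population P): v = (5.0/2.6)(23 − 27.7) + 10.8 = 1.76
anchor → Form D (Population Q): y = (3.4/5.1)(1.76 − 12.9) + 29.4 = 22.0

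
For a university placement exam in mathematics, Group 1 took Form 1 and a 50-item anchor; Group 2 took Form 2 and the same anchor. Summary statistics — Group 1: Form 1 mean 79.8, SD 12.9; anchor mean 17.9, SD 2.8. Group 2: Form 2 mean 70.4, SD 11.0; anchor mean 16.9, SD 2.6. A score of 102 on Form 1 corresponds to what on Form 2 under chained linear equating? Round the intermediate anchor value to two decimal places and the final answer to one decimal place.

Form 1 → anchor (Group 1): v = (2.8/12.9)(102 − 79.8) + 17.9 = 22.72
anchor → Form 2 (Group 2): y = (11.0/2.6)(22.72 − 16.9) + 70.4 = 95.0

95.0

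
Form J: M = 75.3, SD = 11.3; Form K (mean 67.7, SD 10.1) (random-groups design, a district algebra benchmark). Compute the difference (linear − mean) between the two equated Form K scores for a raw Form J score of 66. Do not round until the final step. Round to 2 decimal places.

Mean-equated: 66 + (67.7 − 75.3) = 58.40
Linear-equated: (10.1/11.3)(66 − 75.3) + 67.7 = 59.388
Difference = 59.388 − 58.40 = 0.99

0.99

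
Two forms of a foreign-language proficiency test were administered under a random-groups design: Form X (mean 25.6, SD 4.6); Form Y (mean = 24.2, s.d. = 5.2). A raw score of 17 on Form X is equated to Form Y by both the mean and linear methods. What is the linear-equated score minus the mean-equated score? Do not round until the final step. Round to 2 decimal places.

Mean-equated: 17 + (24.2 − 25.6) = 15.60
Linear-equated: (5.2/4.6)(17 − 25.6) + 24.2 = 14.478
Difference = 14.478 − 15.60 = -1.12

-1.12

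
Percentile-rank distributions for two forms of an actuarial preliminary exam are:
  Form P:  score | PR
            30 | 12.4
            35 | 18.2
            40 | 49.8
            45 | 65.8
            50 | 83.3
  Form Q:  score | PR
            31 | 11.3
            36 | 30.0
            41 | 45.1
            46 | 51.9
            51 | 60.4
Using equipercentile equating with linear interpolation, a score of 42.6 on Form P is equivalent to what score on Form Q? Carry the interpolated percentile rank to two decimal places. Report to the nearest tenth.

PR of 42.6 on Form P: 49.8 + (42.6 − 40)/(45 − 40) × (65.8 − 49.8) = 58.12
On Form Q, PR 58.12 falls between score 46 (PR 51.9) and 51 (PR 60.4).
Interpolate: 46 + (58.12 − 51.9)/(60.4 − 51.9) × (51 − 46) = 49.7

49.7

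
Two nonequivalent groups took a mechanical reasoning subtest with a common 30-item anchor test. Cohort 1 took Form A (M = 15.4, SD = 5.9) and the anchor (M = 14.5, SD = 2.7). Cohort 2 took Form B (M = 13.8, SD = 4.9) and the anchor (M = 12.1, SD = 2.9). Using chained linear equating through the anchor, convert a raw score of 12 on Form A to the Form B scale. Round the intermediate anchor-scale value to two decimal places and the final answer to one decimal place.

Form A → anchor (Cohort 1): v = (2.7/5.9)(12 − 15.4) + 14.5 = 12.94
anchor → Form B (Cohort 2): y = (4.9/2.9)(12.94 − 12.1) + 13.8 = 15.2

15.2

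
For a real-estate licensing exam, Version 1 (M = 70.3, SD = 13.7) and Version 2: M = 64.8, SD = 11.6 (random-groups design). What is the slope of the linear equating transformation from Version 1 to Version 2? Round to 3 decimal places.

0.847

A = SD_Y / SD_X = 11.6 / 13.7 = 0.847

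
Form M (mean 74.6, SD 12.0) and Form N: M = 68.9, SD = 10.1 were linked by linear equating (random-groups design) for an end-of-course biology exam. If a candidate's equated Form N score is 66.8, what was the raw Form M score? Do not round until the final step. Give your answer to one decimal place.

Invert y = (SD_Y/SD_X)(x − M_X) + M_Y:
x = (SD_X/SD_Y)(y − M_Y) + M_X = (12.0/10.1)(66.8 − 68.9) + 74.6
x = 1.188119 × -2.100 + 74.6 = 72.1

72.1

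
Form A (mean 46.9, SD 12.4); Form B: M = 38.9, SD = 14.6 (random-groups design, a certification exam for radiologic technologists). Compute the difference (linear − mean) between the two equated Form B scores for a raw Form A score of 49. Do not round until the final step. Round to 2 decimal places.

0.37

Mean-equated: 49 + (38.9 − 46.9) = 41.00
Linear-equated: (14.6/12.4)(49 − 46.9) + 38.9 = 41.373
Difference = 41.373 − 41.00 = 0.37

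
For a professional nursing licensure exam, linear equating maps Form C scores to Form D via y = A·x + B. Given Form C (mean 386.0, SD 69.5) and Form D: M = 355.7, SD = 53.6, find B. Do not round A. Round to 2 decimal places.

58.01

A = SD_Y / SD_X = 53.6 / 69.5 = 0.771223
B = M_Y − A·M_X = 355.7 − 0.771223 × 386.0 = 58.01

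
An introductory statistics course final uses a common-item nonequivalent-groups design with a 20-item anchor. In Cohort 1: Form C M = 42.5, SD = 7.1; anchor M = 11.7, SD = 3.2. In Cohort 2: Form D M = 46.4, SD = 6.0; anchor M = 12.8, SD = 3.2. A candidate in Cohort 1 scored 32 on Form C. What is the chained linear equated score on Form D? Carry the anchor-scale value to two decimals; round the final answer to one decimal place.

35.5

Form C → anchor (Cohort 1): v = (3.2/7.1)(32 − 42.5) + 11.7 = 6.97
anchor → Form D (Cohort 2): y = (6.0/3.2)(6.97 − 12.8) + 46.4 = 35.5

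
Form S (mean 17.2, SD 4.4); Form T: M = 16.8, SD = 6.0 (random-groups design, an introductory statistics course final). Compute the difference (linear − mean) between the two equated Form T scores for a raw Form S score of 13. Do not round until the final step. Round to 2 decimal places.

-1.53

Mean-equated: 13 + (16.8 − 17.2) = 12.60
Linear-equated: (6.0/4.4)(13 − 17.2) + 16.8 = 11.073
Difference = 11.073 − 12.60 = -1.53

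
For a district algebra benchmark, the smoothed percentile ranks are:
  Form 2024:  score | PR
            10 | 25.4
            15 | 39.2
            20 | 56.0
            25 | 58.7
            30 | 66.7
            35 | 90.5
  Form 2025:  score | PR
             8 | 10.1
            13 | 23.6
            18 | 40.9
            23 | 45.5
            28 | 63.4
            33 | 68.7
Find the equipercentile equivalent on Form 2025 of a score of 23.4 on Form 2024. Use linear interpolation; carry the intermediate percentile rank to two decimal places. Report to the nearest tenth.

PR of 23.4 on Form 2024: 56.0 + (23.4 − 20)/(25 − 20) × (58.7 − 56.0) = 57.84
On Form 2025, PR 57.84 falls between score 23 (PR 45.5) and 28 (PR 63.4).
Interpolate: 23 + (57.84 − 45.5)/(63.4 − 45.5) × (28 − 23) = 26.4

26.4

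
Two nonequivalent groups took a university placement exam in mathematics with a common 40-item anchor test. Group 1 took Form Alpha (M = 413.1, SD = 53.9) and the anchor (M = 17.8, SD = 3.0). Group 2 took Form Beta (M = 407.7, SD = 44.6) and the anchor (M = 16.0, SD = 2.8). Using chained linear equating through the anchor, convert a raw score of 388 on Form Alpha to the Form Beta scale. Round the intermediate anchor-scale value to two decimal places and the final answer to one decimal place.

Form Alpha → anchor (Group 1): v = (3.0/53.9)(388 − 413.1) + 17.8 = 16.40
anchor → Form Beta (Group 2): y = (44.6/2.8)(16.40 − 16.0) + 407.7 = 414.1

414.1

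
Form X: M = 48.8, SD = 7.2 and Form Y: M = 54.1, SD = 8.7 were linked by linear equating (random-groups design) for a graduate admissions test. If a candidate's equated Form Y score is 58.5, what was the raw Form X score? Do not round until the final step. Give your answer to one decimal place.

Invert y = (SD_Y/SD_X)(x − M_X) + M_Y:
x = (SD_X/SD_Y)(y − M_Y) + M_X = (7.2/8.7)(58.5 − 54.1) + 48.8
x = 0.827586 × 4.400 + 48.8 = 52.4

52.4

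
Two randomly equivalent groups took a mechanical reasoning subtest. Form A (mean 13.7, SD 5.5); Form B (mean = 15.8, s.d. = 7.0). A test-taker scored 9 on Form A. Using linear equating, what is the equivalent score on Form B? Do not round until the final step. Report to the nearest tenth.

Linear equating: y = (SD_Y/SD_X)(x − M_X) + M_Y
y = (7.0/5.5)(9 − 13.7) + 15.8
y = 1.272727 × -4.7 + 15.8 = -5.9818 + 15.8 = 9.8

9.8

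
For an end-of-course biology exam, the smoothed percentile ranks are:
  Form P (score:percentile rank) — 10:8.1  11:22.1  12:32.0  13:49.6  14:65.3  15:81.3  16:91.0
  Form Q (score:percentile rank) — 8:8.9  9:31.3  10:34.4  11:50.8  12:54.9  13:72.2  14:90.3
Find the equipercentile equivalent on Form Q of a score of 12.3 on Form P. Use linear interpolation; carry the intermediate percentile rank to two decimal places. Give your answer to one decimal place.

PR of 12.3 on Form P: 32.0 + (12.3 − 12)/(13 − 12) × (49.6 − 32.0) = 37.28
On Form Q, PR 37.28 falls between score 10 (PR 34.4) and 11 (PR 50.8).
Interpolate: 10 + (37.28 − 34.4)/(50.8 − 34.4) × (11 − 10) = 10.2

10.2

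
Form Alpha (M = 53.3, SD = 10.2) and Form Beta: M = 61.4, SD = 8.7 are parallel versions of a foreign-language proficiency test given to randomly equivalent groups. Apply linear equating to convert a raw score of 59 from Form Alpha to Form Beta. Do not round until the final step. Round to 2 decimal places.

66.26

Linear equating: y = (SD_Y/SD_X)(x − M_X) + M_Y
y = (8.7/10.2)(59 − 53.3) + 61.4
y = 0.852941 × 5.7 + 61.4 = 4.8618 + 61.4 = 66.26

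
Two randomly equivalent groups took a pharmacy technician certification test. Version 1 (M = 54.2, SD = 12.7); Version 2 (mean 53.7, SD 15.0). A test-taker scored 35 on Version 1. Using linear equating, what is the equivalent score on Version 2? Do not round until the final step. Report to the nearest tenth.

Linear equating: y = (SD_Y/SD_X)(x − M_X) + M_Y
y = (15.0/12.7)(35 − 54.2) + 53.7
y = 1.181102 × -19.2 + 53.7 = -22.6772 + 53.7 = 31.0

31.0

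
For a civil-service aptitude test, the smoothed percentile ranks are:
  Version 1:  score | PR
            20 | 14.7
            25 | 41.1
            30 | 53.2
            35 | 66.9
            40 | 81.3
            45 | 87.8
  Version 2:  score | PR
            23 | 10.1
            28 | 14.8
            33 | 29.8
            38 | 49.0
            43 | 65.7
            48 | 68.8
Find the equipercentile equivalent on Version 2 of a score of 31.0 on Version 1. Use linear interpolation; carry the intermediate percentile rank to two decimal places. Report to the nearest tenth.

PR of 31.0 on Version 1: 53.2 + (31.0 − 30)/(35 − 30) × (66.9 − 53.2) = 55.94
On Version 2, PR 55.94 falls between score 38 (PR 49.0) and 43 (PR 65.7).
Interpolate: 38 + (55.94 − 49.0)/(65.7 − 49.0) × (43 − 38) = 40.1

40.1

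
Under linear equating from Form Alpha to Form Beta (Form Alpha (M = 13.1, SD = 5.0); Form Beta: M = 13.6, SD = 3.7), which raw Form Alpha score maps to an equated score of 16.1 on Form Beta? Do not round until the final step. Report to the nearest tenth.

Invert y = (SD_Y/SD_X)(x − M_X) + M_Y:
x = (SD_X/SD_Y)(y − M_Y) + M_X = (5.0/3.7)(16.1 − 13.6) + 13.1
x = 1.351351 × 2.500 + 13.1 = 16.5

16.5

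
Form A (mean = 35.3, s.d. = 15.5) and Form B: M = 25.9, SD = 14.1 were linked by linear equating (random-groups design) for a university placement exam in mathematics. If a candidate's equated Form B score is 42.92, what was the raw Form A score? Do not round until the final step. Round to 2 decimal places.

Invert y = (SD_Y/SD_X)(x − M_X) + M_Y:
x = (SD_X/SD_Y)(y − M_Y) + M_X = (15.5/14.1)(42.92 − 25.9) + 35.3
x = 1.099291 × 17.020 + 35.3 = 54.01

54.01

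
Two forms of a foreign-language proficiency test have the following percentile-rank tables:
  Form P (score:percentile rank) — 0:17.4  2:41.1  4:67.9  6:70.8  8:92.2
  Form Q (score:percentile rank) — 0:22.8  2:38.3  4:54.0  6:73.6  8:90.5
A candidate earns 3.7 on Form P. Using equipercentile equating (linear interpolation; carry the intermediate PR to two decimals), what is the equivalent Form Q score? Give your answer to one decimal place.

PR of 3.7 on Form P: 41.1 + (3.7 − 2)/(4 − 2) × (67.9 − 41.1) = 63.88
On Form Q, PR 63.88 falls between score 4 (PR 54.0) and 6 (PR 73.6).
Interpolate: 4 + (63.88 − 54.0)/(73.6 − 54.0) × (6 − 4) = 5.0

5.0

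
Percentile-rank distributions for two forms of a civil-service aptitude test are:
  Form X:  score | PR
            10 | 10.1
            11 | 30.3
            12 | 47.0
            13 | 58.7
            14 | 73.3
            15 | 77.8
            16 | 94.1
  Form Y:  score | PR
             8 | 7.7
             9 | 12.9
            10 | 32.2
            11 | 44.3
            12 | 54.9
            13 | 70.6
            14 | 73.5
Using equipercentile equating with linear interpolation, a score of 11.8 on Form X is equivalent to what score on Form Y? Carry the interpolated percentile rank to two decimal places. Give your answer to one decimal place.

PR of 11.8 on Form X: 30.3 + (11.8 − 11)/(12 − 11) × (47.0 − 30.3) = 43.66
On Form Y, PR 43.66 falls between score 10 (PR 32.2) and 11 (PR 44.3).
Interpolate: 10 + (43.66 − 32.2)/(44.3 − 32.2) × (11 − 10) = 10.9

10.9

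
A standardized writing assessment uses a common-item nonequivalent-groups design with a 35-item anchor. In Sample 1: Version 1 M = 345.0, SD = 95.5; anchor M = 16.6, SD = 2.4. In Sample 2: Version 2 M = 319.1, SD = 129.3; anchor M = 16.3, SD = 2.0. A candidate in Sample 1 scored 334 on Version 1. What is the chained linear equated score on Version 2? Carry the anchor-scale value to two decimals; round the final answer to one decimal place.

320.4

Version 1 → anchor (Sample 1): v = (2.4/95.5)(334 − 345.0) + 16.6 = 16.32
anchor → Version 2 (Sample 2): y = (129.3/2.0)(16.32 − 16.3) + 319.1 = 320.4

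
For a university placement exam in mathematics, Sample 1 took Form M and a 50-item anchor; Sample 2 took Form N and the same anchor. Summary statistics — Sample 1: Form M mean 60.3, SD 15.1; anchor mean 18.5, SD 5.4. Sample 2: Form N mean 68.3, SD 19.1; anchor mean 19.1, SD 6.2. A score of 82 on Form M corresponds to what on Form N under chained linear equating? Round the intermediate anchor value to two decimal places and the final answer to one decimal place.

90.4

Form M → anchor (Sample 1): v = (5.4/15.1)(82 − 60.3) + 18.5 = 26.26
anchor → Form N (Sample 2): y = (19.1/6.2)(26.26 − 19.1) + 68.3 = 90.4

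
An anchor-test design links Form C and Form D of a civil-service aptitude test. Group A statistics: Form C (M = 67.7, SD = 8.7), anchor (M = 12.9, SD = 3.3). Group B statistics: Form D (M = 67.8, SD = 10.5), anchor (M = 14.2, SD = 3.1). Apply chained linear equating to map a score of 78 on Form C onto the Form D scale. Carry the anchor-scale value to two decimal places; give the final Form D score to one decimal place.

Form C → anchor (Group A): v = (3.3/8.7)(78 − 67.7) + 12.9 = 16.81
anchor → Form D (Group B): y = (10.5/3.1)(16.81 − 14.2) + 67.8 = 76.6

76.6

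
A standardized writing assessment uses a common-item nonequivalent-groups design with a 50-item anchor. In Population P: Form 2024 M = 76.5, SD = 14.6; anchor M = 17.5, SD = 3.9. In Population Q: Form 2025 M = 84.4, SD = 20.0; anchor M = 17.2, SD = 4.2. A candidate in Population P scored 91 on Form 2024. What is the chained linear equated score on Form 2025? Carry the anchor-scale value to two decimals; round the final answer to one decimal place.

104.3

Form 2024 → anchor (Population P): v = (3.9/14.6)(91 − 76.5) + 17.5 = 21.37
anchor → Form 2025 (Population Q): y = (20.0/4.2)(21.37 − 17.2) + 84.4 = 104.3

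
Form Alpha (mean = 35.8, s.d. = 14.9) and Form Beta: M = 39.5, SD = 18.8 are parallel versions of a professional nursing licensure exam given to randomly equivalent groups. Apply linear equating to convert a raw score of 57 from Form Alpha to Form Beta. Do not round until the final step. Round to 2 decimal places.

Linear equating: y = (SD_Y/SD_X)(x − M_X) + M_Y
y = (18.8/14.9)(57 − 35.8) + 39.5
y = 1.261745 × 21.2 + 39.5 = 26.7490 + 39.5 = 66.25

66.25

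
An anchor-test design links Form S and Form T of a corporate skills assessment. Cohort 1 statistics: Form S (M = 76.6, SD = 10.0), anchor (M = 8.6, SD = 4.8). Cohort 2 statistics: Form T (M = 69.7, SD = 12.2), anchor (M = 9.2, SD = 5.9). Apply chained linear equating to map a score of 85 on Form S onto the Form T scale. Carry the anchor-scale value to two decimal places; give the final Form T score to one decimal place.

Form S → anchor (Cohort 1): v = (4.8/10.0)(85 − 76.6) + 8.6 = 12.63
anchor → Form T (Cohort 2): y = (12.2/5.9)(12.63 − 9.2) + 69.7 = 76.8

76.8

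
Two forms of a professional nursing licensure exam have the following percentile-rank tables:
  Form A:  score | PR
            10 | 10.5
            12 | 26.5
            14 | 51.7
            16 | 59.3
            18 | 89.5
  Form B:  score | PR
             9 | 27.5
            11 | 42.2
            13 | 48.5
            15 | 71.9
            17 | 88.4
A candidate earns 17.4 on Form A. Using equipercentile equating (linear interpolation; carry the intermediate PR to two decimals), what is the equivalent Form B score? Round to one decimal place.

16.0

PR of 17.4 on Form A: 59.3 + (17.4 − 16)/(18 − 16) × (89.5 − 59.3) = 80.44
On Form B, PR 80.44 falls between score 15 (PR 71.9) and 17 (PR 88.4).
Interpolate: 15 + (80.44 − 71.9)/(88.4 − 71.9) × (17 − 15) = 16.0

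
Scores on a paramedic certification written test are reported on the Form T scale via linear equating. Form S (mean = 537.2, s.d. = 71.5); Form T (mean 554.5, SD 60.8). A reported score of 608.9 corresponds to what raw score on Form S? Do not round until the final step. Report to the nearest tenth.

Invert y = (SD_Y/SD_X)(x − M_X) + M_Y:
x = (SD_X/SD_Y)(y − M_Y) + M_X = (71.5/60.8)(608.9 − 554.5) + 537.2
x = 1.175987 × 54.400 + 537.2 = 601.2

601.2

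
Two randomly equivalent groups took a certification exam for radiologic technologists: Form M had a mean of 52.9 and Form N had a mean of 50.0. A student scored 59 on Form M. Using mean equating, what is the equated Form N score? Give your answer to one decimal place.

56.1

Mean equating: y = x + (M_Y − M_X) = 59 + (50.0 − 52.9) = 56.1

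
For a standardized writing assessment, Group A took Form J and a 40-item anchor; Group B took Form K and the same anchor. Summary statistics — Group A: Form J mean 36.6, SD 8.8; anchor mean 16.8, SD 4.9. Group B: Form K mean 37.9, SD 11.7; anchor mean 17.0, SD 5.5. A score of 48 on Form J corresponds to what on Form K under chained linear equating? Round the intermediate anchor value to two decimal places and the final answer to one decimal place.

51.0

Form J → anchor (Group A): v = (4.9/8.8)(48 − 36.6) + 16.8 = 23.15
anchor → Form K (Group B): y = (11.7/5.5)(23.15 − 17.0) + 37.9 = 51.0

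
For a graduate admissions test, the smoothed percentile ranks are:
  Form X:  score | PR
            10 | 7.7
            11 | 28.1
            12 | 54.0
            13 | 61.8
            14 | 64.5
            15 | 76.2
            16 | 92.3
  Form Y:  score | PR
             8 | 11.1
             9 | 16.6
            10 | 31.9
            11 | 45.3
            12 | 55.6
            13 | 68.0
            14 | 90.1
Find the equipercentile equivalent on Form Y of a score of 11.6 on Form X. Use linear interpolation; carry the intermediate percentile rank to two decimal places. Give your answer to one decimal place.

PR of 11.6 on Form X: 28.1 + (11.6 − 11)/(12 − 11) × (54.0 − 28.1) = 43.64
On Form Y, PR 43.64 falls between score 10 (PR 31.9) and 11 (PR 45.3).
Interpolate: 10 + (43.64 − 31.9)/(45.3 − 31.9) × (11 − 10) = 10.9

10.9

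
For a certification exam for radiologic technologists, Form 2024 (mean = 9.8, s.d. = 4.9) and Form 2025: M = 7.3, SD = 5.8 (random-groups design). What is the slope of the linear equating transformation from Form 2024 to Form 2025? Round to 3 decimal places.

1.184

A = SD_Y / SD_X = 5.8 / 4.9 = 1.184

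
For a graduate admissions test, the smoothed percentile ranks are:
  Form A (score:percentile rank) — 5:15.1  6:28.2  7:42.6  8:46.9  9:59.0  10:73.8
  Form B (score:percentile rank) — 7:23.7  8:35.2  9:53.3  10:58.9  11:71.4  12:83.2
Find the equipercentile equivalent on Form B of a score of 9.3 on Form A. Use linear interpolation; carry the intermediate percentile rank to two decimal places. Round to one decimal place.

PR of 9.3 on Form A: 59.0 + (9.3 − 9)/(10 − 9) × (73.8 − 59.0) = 63.44
On Form B, PR 63.44 falls between score 10 (PR 58.9) and 11 (PR 71.4).
Interpolate: 10 + (63.44 − 58.9)/(71.4 − 58.9) × (11 − 10) = 10.4

10.4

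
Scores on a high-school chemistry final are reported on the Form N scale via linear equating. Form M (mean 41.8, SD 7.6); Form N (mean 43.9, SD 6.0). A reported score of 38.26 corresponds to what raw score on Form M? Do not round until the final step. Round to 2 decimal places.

Invert y = (SD_Y/SD_X)(x − M_X) + M_Y:
x = (SD_X/SD_Y)(y − M_Y) + M_X = (7.6/6.0)(38.26 − 43.9) + 41.8
x = 1.266667 × -5.640 + 41.8 = 34.66

34.66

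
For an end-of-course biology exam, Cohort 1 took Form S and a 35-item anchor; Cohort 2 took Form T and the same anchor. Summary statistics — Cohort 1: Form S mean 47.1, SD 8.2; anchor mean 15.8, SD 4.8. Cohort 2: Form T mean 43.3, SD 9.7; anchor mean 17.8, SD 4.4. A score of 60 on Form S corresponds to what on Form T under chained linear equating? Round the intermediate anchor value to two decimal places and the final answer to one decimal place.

55.5

Form S → anchor (Cohort 1): v = (4.8/8.2)(60 − 47.1) + 15.8 = 23.35
anchor → Form T (Cohort 2): y = (9.7/4.4)(23.35 − 17.8) + 43.3 = 55.5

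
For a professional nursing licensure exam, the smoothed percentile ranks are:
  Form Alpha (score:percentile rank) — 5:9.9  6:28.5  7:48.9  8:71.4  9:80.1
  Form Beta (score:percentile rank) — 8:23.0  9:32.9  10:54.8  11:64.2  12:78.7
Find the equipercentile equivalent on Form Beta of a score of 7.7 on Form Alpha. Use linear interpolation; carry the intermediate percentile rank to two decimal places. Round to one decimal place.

11.0

PR of 7.7 on Form Alpha: 48.9 + (7.7 − 7)/(8 − 7) × (71.4 − 48.9) = 64.65
On Form Beta, PR 64.65 falls between score 11 (PR 64.2) and 12 (PR 78.7).
Interpolate: 11 + (64.65 − 64.2)/(78.7 − 64.2) × (12 − 11) = 11.0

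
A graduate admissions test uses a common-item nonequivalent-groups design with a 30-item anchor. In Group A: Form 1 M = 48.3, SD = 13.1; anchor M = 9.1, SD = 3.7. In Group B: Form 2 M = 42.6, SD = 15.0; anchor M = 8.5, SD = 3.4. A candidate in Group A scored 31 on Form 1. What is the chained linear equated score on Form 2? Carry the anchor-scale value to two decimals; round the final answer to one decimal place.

23.7

Form 1 → anchor (Group A): v = (3.7/13.1)(31 − 48.3) + 9.1 = 4.21
anchor → Form 2 (Group B): y = (15.0/3.4)(4.21 − 8.5) + 42.6 = 23.7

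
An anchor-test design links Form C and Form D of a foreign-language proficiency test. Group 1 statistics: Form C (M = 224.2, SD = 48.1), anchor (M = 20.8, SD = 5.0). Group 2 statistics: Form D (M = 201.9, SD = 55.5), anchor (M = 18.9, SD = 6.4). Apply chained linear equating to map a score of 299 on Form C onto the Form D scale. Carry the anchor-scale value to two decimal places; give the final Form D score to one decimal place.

Form C → anchor (Group 1): v = (5.0/48.1)(299 − 224.2) + 20.8 = 28.58
anchor → Form D (Group 2): y = (55.5/6.4)(28.58 − 18.9) + 201.9 = 285.8

285.8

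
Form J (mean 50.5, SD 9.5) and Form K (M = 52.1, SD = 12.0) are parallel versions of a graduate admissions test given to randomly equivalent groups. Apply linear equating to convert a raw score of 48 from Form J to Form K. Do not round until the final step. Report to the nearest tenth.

Linear equating: y = (SD_Y/SD_X)(x − M_X) + M_Y
y = (12.0/9.5)(48 − 50.5) + 52.1
y = 1.263158 × -2.5 + 52.1 = -3.1579 + 52.1 = 48.9

48.9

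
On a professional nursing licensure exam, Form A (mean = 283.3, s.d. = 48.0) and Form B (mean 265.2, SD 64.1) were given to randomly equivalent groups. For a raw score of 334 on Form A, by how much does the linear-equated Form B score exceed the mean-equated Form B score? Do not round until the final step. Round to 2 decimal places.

17.01

Mean-equated: 334 + (265.2 − 283.3) = 315.90
Linear-equated: (64.1/48.0)(334 − 283.3) + 265.2 = 332.906
Difference = 332.906 − 315.90 = 17.01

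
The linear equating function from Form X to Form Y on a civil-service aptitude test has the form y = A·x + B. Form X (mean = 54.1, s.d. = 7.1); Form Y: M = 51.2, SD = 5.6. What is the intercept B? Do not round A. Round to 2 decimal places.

8.53

A = SD_Y / SD_X = 5.6 / 7.1 = 0.788732
B = M_Y − A·M_X = 51.2 − 0.788732 × 54.1 = 8.53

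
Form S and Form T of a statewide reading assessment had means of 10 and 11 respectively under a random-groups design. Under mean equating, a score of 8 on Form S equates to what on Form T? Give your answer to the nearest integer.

Mean equating: y = x + (M_Y − M_X) = 8 + (11 − 10) = 9

9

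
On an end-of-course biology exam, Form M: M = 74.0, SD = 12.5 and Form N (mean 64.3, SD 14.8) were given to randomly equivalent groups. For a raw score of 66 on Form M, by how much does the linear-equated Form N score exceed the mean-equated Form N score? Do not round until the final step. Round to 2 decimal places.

Mean-equated: 66 + (64.3 − 74.0) = 56.30
Linear-equated: (14.8/12.5)(66 − 74.0) + 64.3 = 54.828
Difference = 54.828 − 56.30 = -1.47

-1.47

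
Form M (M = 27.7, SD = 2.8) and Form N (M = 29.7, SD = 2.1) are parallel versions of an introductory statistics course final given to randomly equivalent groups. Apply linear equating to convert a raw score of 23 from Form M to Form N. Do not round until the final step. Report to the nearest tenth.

Linear equating: y = (SD_Y/SD_X)(x − M_X) + M_Y
y = (2.1/2.8)(23 − 27.7) + 29.7
y = 0.750000 × -4.7 + 29.7 = -3.5250 + 29.7 = 26.2

26.2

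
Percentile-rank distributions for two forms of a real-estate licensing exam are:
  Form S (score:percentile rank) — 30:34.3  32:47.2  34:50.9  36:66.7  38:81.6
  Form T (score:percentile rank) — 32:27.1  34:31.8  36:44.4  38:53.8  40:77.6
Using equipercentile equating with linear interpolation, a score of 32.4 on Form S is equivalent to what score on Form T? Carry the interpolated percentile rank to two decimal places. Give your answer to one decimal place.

PR of 32.4 on Form S: 47.2 + (32.4 − 32)/(34 − 32) × (50.9 − 47.2) = 47.94
On Form T, PR 47.94 falls between score 36 (PR 44.4) and 38 (PR 53.8).
Interpolate: 36 + (47.94 − 44.4)/(53.8 − 44.4) × (38 − 36) = 36.8

36.8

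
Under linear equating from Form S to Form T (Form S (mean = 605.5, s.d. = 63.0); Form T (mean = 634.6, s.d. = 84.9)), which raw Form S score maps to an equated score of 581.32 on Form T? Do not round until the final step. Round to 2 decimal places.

565.96

Invert y = (SD_Y/SD_X)(x − M_X) + M_Y:
x = (SD_X/SD_Y)(y − M_Y) + M_X = (63.0/84.9)(581.32 − 634.6) + 605.5
x = 0.742049 × -53.280 + 605.5 = 565.96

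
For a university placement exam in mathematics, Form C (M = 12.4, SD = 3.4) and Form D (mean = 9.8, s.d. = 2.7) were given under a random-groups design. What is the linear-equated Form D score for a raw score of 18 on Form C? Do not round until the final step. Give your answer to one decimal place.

14.2

Linear equating: y = (SD_Y/SD_X)(x − M_X) + M_Y
y = (2.7/3.4)(18 − 12.4) + 9.8
y = 0.794118 × 5.6 + 9.8 = 4.4471 + 9.8 = 14.2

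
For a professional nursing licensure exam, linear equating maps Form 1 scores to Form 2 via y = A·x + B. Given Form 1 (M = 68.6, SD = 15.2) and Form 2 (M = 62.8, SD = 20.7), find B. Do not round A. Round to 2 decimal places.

A = SD_Y / SD_X = 20.7 / 15.2 = 1.361842
B = M_Y − A·M_X = 62.8 − 1.361842 × 68.6 = -30.62

-30.62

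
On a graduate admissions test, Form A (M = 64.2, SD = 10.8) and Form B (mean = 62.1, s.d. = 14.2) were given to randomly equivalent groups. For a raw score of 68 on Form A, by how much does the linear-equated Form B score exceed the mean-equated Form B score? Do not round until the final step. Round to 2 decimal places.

Mean-equated: 68 + (62.1 − 64.2) = 65.90
Linear-equated: (14.2/10.8)(68 − 64.2) + 62.1 = 67.096
Difference = 67.096 − 65.90 = 1.20

1.20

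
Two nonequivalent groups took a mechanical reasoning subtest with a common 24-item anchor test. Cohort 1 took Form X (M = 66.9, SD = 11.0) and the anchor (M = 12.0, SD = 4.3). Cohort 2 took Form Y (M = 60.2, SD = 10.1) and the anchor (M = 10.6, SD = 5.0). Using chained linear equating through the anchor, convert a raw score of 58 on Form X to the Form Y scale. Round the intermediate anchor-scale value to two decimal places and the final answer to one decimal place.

56.0

Form X → anchor (Cohort 1): v = (4.3/11.0)(58 − 66.9) + 12.0 = 8.52
anchor → Form Y (Cohort 2): y = (10.1/5.0)(8.52 − 10.6) + 60.2 = 56.0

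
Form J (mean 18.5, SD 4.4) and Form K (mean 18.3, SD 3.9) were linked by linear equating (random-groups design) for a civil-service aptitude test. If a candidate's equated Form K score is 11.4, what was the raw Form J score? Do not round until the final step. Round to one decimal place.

10.7

Invert y = (SD_Y/SD_X)(x − M_X) + M_Y:
x = (SD_X/SD_Y)(y − M_Y) + M_X = (4.4/3.9)(11.4 − 18.3) + 18.5
x = 1.128205 × -6.900 + 18.5 = 10.7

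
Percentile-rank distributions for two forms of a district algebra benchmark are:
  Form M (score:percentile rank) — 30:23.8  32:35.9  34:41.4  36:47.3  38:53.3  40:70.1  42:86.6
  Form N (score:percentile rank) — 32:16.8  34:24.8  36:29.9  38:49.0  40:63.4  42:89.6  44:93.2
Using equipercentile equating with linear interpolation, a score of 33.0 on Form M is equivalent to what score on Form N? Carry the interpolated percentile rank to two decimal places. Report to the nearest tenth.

PR of 33.0 on Form M: 35.9 + (33.0 − 32)/(34 − 32) × (41.4 − 35.9) = 38.65
On Form N, PR 38.65 falls between score 36 (PR 29.9) and 38 (PR 49.0).
Interpolate: 36 + (38.65 − 29.9)/(49.0 − 29.9) × (38 − 36) = 36.9

36.9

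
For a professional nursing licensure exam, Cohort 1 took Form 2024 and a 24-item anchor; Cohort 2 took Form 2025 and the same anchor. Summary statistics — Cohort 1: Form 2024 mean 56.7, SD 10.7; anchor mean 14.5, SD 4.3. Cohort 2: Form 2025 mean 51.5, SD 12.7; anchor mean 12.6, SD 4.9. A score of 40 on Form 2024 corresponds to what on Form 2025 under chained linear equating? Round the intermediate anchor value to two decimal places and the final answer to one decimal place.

39.0

Form 2024 → anchor (Cohort 1): v = (4.3/10.7)(40 − 56.7) + 14.5 = 7.79
anchor → Form 2025 (Cohort 2): y = (12.7/4.9)(7.79 − 12.6) + 51.5 = 39.0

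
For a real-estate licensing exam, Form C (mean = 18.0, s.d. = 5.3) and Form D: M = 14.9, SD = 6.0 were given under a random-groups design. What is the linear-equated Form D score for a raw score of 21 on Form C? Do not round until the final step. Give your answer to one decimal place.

Linear equating: y = (SD_Y/SD_X)(x − M_X) + M_Y
y = (6.0/5.3)(21 − 18.0) + 14.9
y = 1.132075 × 3.0 + 14.9 = 3.3962 + 14.9 = 18.3

18.3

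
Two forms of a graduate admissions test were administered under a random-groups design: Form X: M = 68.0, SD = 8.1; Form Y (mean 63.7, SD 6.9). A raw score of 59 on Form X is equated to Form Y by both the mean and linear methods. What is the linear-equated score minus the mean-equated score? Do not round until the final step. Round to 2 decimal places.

1.33

Mean-equated: 59 + (63.7 − 68.0) = 54.70
Linear-equated: (6.9/8.1)(59 − 68.0) + 63.7 = 56.033
Difference = 56.033 − 54.70 = 1.33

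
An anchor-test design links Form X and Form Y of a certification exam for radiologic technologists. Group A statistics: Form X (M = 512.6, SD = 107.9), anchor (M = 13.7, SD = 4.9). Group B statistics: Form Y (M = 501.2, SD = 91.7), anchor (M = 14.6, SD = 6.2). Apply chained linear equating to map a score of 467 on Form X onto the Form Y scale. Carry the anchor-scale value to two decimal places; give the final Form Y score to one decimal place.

Form X → anchor (Group A): v = (4.9/107.9)(467 − 512.6) + 13.7 = 11.63
anchor → Form Y (Group B): y = (91.7/6.2)(11.63 − 14.6) + 501.2 = 457.3

457.3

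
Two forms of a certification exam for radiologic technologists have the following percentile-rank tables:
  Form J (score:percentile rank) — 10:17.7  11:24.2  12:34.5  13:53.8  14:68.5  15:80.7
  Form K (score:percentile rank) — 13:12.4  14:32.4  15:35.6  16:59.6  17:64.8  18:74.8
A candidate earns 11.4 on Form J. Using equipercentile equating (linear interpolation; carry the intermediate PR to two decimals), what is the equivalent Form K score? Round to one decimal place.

13.8

PR of 11.4 on Form J: 24.2 + (11.4 − 11)/(12 − 11) × (34.5 − 24.2) = 28.32
On Form K, PR 28.32 falls between score 13 (PR 12.4) and 14 (PR 32.4).
Interpolate: 13 + (28.32 − 12.4)/(32.4 − 12.4) × (14 − 13) = 13.8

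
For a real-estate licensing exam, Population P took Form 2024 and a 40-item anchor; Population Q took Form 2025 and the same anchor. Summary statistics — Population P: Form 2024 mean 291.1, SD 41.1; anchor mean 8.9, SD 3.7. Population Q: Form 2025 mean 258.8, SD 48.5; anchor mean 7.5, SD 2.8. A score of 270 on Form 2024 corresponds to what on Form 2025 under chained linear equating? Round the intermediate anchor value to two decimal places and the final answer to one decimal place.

250.1

Form 2024 → anchor (Population P): v = (3.7/41.1)(270 − 291.1) + 8.9 = 7.00
anchor → Form 2025 (Population Q): y = (48.5/2.8)(7.00 − 7.5) + 258.8 = 250.1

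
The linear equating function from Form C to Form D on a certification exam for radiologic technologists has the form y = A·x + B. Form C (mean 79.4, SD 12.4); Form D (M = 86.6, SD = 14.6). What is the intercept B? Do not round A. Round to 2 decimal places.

A = SD_Y / SD_X = 14.6 / 12.4 = 1.177419
B = M_Y − A·M_X = 86.6 − 1.177419 × 79.4 = -6.89

-6.89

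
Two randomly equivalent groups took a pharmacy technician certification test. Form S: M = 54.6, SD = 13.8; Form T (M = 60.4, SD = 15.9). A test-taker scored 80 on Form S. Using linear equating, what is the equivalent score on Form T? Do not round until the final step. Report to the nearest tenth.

89.7

Linear equating: y = (SD_Y/SD_X)(x − M_X) + M_Y
y = (15.9/13.8)(80 − 54.6) + 60.4
y = 1.152174 × 25.4 + 60.4 = 29.2652 + 60.4 = 89.7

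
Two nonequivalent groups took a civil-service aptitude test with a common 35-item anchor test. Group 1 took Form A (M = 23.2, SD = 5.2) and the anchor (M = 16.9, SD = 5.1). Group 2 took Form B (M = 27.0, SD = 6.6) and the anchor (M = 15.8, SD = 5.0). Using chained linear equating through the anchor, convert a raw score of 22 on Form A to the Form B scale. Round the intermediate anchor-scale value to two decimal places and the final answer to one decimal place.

26.9

Form A → anchor (Group 1): v = (5.1/5.2)(22 − 23.2) + 16.9 = 15.72
anchor → Form B (Group 2): y = (6.6/5.0)(15.72 − 15.8) + 27.0 = 26.9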